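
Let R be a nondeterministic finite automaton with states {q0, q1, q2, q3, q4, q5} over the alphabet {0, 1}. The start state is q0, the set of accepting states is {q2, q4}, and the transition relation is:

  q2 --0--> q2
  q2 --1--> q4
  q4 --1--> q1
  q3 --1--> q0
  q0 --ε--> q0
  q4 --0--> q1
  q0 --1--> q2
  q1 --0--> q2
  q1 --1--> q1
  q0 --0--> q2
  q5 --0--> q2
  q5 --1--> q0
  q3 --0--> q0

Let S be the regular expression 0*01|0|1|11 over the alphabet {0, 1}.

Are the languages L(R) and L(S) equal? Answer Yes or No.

No

The string 00 is accepted by R but rejected by S.
So L(R) ≠ L(S).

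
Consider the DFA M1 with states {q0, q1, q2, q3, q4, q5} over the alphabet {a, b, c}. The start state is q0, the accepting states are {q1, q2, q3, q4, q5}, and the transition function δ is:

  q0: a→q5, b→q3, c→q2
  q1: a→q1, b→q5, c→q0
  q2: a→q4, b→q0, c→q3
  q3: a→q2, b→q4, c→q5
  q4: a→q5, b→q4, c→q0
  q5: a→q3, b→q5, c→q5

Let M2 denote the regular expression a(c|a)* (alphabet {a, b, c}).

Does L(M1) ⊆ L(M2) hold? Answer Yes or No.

No

The string b is in L(M1) but not in L(M2).
So L(M1) ⊄ L(M2).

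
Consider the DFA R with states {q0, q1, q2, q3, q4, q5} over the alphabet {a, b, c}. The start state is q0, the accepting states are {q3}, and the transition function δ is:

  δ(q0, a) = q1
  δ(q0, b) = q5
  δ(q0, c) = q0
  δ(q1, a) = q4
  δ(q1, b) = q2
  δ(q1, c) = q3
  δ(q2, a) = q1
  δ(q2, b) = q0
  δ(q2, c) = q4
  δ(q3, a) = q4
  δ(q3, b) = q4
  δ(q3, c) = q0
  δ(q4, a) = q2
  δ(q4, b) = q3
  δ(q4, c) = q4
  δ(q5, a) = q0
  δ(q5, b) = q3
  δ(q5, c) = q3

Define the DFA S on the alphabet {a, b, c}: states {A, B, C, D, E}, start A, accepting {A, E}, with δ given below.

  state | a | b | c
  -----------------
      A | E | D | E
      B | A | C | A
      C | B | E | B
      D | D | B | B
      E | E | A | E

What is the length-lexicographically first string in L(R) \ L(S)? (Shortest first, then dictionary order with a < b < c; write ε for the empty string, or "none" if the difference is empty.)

The string bb is accepted by R but not by S.
No shorter string lies in the difference, and bb is the lexicographically first length-2 string in L(R) \ L(S).

bb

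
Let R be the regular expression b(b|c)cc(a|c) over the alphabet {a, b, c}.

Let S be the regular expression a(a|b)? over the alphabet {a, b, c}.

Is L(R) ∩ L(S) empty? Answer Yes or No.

Converting the expression R to a DFA (subset construction, then merging equivalent states) gives the minimal DFA with states {r0, r1, r2, r3, r4, r5, r6}, start state r0, accepting states {r6} and transitions r0: a→r1, b→r2, c→r1; r1: a→r1, b→r1, c→r1; r2: a→r1, b→r3, c→r3; r3: a→r1, b→r1, c→r4; r4: a→r1, b→r1, c→r5; r5: a→r6, b→r1, c→r6; r6: a→r1, b→r1, c→r1.
Converting the expression S to a DFA (subset construction, then merging equivalent states) gives the minimal DFA with states {s0, s1, s2, s3}, start state s0, accepting states {s1, s3} and transitions s0: a→s1, b→s2, c→s2; s1: a→s3, b→s3, c→s2; s2: a→s2, b→s2, c→s2; s3: a→s2, b→s2, c→s2.
Exploring the product automaton R × S from the start pair (r0, s0), following both machines on each input symbol, reaches 9 state pairs: (r0, s0), (r1, s1), (r2, s2), (r1, s2), (r1, s3), (r3, s2), (r4, s2), (r5, s2), (r6, s2).
R accepts in {r6} and S accepts in {s1, s3}; no reachable pair has both components accepting, so no string drives both machines to acceptance simultaneously and L(R) ∩ L(S) = ∅.
So no string is accepted by both, and the intersection is empty.

Yes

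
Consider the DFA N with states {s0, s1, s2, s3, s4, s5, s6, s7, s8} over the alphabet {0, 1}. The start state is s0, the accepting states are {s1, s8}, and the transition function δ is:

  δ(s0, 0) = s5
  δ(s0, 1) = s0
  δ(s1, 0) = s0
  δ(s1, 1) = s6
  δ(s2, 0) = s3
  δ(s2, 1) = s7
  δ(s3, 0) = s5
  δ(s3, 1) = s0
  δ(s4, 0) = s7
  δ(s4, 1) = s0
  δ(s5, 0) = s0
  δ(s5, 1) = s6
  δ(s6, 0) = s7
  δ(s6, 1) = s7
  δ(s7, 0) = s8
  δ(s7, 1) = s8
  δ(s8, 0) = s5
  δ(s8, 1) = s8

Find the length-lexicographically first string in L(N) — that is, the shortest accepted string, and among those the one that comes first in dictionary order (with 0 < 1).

A breadth-first search from s0 reaches an accepting state first via the path s0 → s5 → s6 → s7 → s8 on input 0100.
No string of length < 4 is accepted (BFS exhausts all shorter strings without reaching an accepting state), and 0100 is the lexicographically least accepting string of length 4.

0100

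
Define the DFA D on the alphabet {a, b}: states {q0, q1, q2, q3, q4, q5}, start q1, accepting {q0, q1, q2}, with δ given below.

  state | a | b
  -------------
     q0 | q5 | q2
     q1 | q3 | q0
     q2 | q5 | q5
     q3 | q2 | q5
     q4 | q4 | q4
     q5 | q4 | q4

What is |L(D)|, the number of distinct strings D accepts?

The useful subgraph on states {q0, q1, q2, q3} is acyclic, so L(D) is finite; the longest accepting path visits 3 useful states, giving maximum string length 2.
Counting accepting paths from q1 by length: 1 of length 0, 1 of length 1, 2 of length 2. Total 4.

4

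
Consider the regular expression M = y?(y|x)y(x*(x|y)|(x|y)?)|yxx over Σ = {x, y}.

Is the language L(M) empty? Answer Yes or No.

No

The string xy matches the expression, so it belongs to L(M).
Since L(M) contains at least one string, it is not empty.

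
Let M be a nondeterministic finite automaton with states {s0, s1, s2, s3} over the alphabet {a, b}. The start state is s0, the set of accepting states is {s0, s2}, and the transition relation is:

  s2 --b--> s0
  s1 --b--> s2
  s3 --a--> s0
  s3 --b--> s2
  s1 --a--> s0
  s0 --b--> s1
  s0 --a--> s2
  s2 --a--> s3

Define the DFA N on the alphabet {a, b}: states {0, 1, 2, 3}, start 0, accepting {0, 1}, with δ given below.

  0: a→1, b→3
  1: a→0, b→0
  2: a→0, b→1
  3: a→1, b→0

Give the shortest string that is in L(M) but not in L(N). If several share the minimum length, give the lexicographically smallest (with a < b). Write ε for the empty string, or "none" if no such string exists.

The string aab is accepted by M but not by N.
No shorter string lies in the difference, and aab is the lexicographically first length-3 string in L(M) \ L(N).

aab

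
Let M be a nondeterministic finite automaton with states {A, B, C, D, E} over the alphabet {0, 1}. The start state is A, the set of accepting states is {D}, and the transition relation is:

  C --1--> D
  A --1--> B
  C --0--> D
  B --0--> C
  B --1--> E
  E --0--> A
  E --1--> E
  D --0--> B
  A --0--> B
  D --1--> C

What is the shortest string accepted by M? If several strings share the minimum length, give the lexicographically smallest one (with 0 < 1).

000

A breadth-first search from A reaches an accepting state first via the path A → B → C → D on input 000.
No string of length < 3 is accepted (BFS exhausts all shorter strings without reaching an accepting state), and 000 is the lexicographically least accepting string of length 3.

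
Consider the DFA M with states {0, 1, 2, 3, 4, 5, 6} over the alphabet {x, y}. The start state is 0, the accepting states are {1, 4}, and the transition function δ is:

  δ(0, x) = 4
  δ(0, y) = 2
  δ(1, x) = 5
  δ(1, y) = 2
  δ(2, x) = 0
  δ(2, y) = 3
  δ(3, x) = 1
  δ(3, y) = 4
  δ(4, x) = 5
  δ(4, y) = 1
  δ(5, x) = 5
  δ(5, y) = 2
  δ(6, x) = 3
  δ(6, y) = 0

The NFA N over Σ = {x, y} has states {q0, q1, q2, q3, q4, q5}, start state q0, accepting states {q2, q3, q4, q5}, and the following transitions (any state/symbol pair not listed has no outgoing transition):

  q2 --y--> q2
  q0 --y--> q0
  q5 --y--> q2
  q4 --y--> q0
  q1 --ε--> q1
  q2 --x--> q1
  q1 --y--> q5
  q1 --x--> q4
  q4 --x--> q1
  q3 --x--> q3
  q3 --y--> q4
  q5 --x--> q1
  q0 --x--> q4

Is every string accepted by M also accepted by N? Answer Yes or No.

The string xy is in L(M) but not in L(N).
So L(M) ⊄ L(N).

No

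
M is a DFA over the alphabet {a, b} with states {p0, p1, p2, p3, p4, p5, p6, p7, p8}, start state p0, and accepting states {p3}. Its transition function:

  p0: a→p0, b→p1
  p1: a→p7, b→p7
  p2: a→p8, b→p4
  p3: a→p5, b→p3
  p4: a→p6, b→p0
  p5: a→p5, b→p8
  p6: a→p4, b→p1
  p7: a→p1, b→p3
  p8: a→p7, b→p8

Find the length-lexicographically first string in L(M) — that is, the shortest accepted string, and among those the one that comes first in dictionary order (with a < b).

A breadth-first search from p0 reaches an accepting state first via the path p0 → p1 → p7 → p3 on input bab.
No string of length < 3 is accepted (BFS exhausts all shorter strings without reaching an accepting state), and bab is the lexicographically least accepting string of length 3.

bab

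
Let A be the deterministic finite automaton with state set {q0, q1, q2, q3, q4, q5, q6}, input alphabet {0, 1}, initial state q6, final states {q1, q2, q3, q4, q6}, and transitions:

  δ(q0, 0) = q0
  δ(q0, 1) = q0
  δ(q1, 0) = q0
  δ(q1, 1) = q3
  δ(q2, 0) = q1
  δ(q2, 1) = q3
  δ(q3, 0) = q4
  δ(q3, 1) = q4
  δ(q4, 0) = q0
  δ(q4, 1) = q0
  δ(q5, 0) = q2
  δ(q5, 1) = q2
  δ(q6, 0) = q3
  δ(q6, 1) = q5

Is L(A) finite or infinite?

The useful states (reachable from q6 and able to reach an accepting state) are {q1, q2, q3, q4, q5, q6}.
Restricted to these states the transition graph has no cycle, so every accepting path has bounded length and L is finite.

finite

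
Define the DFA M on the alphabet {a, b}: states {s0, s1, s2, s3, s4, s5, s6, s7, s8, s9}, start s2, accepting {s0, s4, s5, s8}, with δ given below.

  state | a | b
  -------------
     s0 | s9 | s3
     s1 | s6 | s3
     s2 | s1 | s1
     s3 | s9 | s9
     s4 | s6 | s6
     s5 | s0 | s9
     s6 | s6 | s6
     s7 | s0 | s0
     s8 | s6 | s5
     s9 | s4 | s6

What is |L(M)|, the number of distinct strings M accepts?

4

The useful subgraph on states {s1, s2, s3, s4, s9} is acyclic, so L(M) is finite; the longest accepting path visits 5 useful states, giving maximum string length 4.
Counting accepting paths from s2 by length: 4 of length 4. Total 4.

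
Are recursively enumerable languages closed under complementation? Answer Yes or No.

No

If both L and its complement were r.e., running the two recognisers in parallel would decide L, so L would be recursive; but there are r.e. languages that are not recursive (e.g. the halting problem), and their complements are therefore not r.e.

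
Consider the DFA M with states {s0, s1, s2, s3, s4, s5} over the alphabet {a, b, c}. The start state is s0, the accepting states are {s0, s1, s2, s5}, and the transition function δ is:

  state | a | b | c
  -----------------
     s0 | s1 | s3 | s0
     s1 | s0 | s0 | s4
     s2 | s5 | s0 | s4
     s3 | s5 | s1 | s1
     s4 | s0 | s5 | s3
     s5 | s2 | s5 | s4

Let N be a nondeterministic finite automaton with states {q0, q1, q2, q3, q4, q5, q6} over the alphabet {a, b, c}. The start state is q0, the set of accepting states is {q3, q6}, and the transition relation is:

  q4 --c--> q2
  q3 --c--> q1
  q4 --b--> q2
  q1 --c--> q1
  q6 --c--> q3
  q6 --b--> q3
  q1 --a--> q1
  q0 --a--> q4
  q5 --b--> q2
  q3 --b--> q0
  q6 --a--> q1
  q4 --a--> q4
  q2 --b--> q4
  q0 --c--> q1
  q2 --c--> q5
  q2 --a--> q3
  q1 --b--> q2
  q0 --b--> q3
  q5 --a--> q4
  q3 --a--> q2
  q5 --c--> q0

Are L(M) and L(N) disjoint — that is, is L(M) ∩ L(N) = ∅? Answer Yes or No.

No

The string aba is accepted by both M and N.
Hence L(M) ∩ L(N) ≠ ∅.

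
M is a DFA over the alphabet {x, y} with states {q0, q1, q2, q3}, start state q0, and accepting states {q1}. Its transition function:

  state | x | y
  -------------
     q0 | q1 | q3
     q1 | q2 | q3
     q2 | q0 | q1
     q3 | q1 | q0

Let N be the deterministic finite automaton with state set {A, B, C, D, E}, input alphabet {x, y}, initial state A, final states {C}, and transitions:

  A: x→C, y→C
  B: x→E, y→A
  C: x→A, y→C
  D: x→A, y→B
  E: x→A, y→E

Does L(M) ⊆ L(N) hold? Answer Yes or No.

No

The string yx is in L(M) but not in L(N).
So L(M) ⊄ L(N).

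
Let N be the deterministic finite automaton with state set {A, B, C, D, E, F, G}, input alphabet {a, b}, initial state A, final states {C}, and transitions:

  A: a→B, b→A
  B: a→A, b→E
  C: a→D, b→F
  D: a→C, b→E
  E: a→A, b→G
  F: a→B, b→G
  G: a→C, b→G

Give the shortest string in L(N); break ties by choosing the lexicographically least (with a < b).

A breadth-first search from A reaches an accepting state first via the path A → B → E → G → C on input abba.
No string of length < 4 is accepted (BFS exhausts all shorter strings without reaching an accepting state), and abba is the lexicographically least accepting string of length 4.

abba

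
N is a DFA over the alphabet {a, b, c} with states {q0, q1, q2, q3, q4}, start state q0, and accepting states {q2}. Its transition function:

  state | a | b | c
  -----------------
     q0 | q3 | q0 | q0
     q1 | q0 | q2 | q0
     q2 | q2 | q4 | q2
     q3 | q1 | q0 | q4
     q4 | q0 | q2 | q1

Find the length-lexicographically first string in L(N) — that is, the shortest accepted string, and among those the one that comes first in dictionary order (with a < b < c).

A breadth-first search from q0 reaches an accepting state first via the path q0 → q3 → q1 → q2 on input aab.
No string of length < 3 is accepted (BFS exhausts all shorter strings without reaching an accepting state), and aab is the lexicographically least accepting string of length 3.

aab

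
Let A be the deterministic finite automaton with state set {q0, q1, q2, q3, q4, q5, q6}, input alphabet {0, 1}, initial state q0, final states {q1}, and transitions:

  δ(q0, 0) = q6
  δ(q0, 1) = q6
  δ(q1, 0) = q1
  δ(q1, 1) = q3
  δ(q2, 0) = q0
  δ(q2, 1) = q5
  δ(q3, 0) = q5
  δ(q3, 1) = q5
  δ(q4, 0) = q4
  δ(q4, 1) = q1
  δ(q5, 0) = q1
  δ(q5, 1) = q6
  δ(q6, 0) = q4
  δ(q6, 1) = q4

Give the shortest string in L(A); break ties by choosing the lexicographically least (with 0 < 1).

A breadth-first search from q0 reaches an accepting state first via the path q0 → q6 → q4 → q1 on input 001.
No string of length < 3 is accepted (BFS exhausts all shorter strings without reaching an accepting state), and 001 is the lexicographically least accepting string of length 3.

001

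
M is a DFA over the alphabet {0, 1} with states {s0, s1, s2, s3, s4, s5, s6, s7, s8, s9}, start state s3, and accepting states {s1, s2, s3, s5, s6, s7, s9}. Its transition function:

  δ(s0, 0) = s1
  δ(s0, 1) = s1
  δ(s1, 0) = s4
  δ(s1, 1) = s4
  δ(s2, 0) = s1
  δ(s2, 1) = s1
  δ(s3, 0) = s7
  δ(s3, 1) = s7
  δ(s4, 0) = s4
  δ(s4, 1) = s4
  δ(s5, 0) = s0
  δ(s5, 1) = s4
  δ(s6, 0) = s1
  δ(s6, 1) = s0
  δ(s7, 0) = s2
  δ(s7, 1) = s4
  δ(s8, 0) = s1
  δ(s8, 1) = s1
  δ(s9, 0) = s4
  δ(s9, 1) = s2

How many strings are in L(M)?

9

The useful subgraph on states {s1, s2, s3, s7} is acyclic, so L(M) is finite; the longest accepting path visits 4 useful states, giving maximum string length 3.
Counting accepting paths from s3 by length: 1 of length 0, 2 of length 1, 2 of length 2, 4 of length 3. Total 9.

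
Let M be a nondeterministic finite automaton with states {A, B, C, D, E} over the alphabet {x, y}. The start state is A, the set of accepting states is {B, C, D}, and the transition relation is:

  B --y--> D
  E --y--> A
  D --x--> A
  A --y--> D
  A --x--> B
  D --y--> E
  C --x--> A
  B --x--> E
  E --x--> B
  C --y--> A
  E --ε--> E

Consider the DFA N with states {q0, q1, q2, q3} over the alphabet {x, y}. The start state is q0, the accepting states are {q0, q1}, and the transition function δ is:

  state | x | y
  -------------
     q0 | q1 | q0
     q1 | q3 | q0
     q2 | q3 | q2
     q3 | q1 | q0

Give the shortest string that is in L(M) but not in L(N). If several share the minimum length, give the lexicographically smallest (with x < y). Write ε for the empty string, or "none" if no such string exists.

yxx

The string yxx is accepted by M but not by N.
No shorter string lies in the difference, and yxx is the lexicographically first length-3 string in L(M) \ L(N).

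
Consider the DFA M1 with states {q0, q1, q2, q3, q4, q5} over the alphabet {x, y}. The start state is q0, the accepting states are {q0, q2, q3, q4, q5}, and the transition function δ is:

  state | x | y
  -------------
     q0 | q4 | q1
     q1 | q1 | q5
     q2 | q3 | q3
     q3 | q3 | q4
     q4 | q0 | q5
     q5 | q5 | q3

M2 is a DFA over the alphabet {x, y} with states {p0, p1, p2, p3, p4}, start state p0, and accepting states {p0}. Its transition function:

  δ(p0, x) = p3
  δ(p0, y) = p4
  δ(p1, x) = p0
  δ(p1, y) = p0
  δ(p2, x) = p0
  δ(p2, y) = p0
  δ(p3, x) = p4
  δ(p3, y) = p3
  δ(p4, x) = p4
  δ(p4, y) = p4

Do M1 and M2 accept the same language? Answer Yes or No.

No

The string x is accepted by M1 but rejected by M2.
So L(M1) ≠ L(M2).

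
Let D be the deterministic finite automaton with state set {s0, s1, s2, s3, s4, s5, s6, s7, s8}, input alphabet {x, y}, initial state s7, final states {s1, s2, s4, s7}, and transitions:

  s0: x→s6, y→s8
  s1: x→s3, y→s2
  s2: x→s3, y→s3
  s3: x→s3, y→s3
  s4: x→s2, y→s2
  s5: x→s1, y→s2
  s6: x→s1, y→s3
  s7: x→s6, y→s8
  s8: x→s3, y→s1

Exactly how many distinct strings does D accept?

5

The useful subgraph on states {s1, s2, s6, s7, s8} is acyclic, so L(D) is finite; the longest accepting path visits 4 useful states, giving maximum string length 3.
Counting accepting paths from s7 by length: 1 of length 0, 2 of length 2, 2 of length 3. Total 5.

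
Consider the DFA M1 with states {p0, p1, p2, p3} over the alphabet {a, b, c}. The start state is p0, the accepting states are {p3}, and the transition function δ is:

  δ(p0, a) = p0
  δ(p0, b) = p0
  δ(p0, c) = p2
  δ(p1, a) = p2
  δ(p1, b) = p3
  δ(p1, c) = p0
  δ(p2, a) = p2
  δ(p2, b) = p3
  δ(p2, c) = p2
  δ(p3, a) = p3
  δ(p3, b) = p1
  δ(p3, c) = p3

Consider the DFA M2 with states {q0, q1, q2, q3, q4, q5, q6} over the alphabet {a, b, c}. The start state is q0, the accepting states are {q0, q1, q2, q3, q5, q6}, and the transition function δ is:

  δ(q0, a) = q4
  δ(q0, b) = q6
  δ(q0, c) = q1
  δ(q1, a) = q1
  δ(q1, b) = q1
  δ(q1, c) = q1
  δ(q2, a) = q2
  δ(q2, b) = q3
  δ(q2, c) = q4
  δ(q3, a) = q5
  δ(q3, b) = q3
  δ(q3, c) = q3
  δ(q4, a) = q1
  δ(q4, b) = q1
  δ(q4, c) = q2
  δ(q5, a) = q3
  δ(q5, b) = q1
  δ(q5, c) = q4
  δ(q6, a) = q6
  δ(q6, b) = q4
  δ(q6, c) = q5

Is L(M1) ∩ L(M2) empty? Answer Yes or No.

The string cb is accepted by both M1 and M2.
Hence L(M1) ∩ L(M2) ≠ ∅.

No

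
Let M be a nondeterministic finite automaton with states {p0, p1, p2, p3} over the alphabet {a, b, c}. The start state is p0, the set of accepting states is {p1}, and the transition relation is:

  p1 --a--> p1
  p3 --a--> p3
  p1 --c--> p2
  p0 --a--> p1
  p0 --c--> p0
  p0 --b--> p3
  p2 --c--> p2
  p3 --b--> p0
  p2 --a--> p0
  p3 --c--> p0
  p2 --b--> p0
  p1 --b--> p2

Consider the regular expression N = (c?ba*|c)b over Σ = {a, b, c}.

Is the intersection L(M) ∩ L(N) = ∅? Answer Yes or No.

Converting the expression N to a DFA (subset construction, then merging equivalent states) gives the minimal DFA with states {n0, n1, n2, n3, n4, n5}, start state n0, accepting states {n4, n5} and transitions n0: a→n1, b→n2, c→n3; n1: a→n1, b→n1, c→n1; n2: a→n2, b→n4, c→n1; n3: a→n1, b→n5, c→n1; n4: a→n1, b→n1, c→n1; n5: a→n2, b→n4, c→n1.
Exploring the product automaton M × N from the start pair (p0, n0), following both machines on each input symbol, reaches 9 state pairs: (p0, n0), (p1, n1), (p3, n2), (p0, n3), (p2, n1), (p0, n4), (p0, n1), (p3, n5), (p3, n1).
M accepts in {p1} and N accepts in {n4, n5}; no reachable pair has both components accepting, so no string drives both machines to acceptance simultaneously and L(M) ∩ L(N) = ∅.
So no string is accepted by both, and the intersection is empty.

Yes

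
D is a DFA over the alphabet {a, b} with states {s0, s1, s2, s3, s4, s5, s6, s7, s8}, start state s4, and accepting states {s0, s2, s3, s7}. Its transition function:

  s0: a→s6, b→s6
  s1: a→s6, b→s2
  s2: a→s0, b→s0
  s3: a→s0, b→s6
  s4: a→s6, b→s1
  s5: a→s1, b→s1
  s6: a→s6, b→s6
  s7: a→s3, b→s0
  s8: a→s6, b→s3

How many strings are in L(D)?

The useful subgraph on states {s0, s1, s2, s4} is acyclic, so L(D) is finite; the longest accepting path visits 4 useful states, giving maximum string length 3.
Counting accepting paths from s4 by length: 1 of length 2, 2 of length 3. Total 3.

3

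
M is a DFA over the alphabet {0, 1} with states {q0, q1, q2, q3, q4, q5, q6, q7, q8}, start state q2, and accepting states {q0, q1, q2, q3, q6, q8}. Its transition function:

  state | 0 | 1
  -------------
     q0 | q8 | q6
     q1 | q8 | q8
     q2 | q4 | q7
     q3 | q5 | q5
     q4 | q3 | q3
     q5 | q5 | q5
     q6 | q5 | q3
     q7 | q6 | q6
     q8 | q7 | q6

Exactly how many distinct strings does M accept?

7

The useful subgraph on states {q2, q3, q4, q6, q7} is acyclic, so L(M) is finite; the longest accepting path visits 4 useful states, giving maximum string length 3.
Counting accepting paths from q2 by length: 1 of length 0, 4 of length 2, 2 of length 3. Total 7.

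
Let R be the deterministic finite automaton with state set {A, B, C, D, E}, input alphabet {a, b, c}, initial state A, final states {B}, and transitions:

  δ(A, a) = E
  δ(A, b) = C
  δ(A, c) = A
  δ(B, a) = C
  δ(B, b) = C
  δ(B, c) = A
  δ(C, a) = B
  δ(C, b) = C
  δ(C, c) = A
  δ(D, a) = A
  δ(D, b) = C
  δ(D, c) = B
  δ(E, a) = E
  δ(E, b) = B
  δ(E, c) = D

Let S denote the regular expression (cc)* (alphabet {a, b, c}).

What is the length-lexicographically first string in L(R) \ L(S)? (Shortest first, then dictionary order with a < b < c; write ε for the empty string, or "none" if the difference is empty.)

ab

The string ab is accepted by R but not by S.
No shorter string lies in the difference, and ab is the lexicographically first length-2 string in L(R) \ L(S).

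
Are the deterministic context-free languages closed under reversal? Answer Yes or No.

L = {c bⁿaⁿ : n≥0} ∪ {d b²ⁿaⁿ : n≥0} is a DCFL: the first symbol tells a deterministic PDA whether to pop one or two b's per a. Its reversal Lᴿ = {aⁿbⁿ c : n≥0} ∪ {aⁿb²ⁿ d : n≥0} is not. DCFLs are closed under right quotient by regular languages, and Lᴿ/{c, d} = {aⁿbⁿ : n≥0} ∪ {aⁿb²ⁿ : n≥0} — the standard context-free language accepted by no deterministic PDA (intuitively the machine would have to commit to a b-to-a ratio before the distinguishing marker arrives; formally, a DPDA for it would have a single run on aⁿb²ⁿ, accepting after the prefix aⁿbⁿ and accepting again after n more b's; an ordinary PDA that simulates it on a's and b's and, at any moment when it is accepting, may switch to reading only a fresh letter e while feeding each e to the simulation as a b, would accept aⁱbʲeᵏ (k≥1) exactly when both aⁱbʲ and aⁱbʲ⁺ᵏ are in the language, i.e. its language intersected with the regular set a*b*e⁺ would be exactly {aⁿbⁿeⁿ : n≥1} — impossible, since context-free languages are closed under intersection with regular sets and {aⁿbⁿeⁿ} is not context-free). So Lᴿ cannot be a DCFL.

No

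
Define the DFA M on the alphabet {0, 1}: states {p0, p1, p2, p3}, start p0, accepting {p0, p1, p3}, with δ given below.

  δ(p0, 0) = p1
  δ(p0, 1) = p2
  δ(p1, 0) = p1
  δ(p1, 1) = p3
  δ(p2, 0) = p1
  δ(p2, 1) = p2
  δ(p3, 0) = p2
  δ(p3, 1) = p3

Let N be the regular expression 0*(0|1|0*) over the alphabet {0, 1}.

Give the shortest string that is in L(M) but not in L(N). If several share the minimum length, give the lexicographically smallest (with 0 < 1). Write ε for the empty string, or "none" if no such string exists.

The string 10 is accepted by M but not by N.
No shorter string lies in the difference, and 10 is the lexicographically first length-2 string in L(M) \ L(N).

10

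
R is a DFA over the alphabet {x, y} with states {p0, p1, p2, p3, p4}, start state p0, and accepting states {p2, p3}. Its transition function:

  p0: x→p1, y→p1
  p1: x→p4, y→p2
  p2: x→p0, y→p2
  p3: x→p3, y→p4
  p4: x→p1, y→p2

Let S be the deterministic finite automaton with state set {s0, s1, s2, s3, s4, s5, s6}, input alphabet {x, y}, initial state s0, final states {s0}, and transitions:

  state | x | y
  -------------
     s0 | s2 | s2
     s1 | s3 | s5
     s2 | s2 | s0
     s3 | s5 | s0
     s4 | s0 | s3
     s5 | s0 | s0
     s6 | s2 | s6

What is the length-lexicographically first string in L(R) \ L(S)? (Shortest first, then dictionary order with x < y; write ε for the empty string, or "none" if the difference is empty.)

The string xyy is accepted by R but not by S.
No shorter string lies in the difference, and xyy is the lexicographically first length-3 string in L(R) \ L(S).

xyy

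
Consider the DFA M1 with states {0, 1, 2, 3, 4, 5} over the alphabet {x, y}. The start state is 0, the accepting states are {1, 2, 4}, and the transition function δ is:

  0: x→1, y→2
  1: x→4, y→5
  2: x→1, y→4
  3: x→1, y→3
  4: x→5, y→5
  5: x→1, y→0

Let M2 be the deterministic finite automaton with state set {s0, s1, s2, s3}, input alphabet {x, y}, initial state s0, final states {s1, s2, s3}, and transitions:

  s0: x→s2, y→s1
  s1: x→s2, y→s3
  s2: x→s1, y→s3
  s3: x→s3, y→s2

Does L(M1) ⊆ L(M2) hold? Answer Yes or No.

Yes

Exploring the product automaton M1 × M2 from the start pair (0, s0), following both machines on each input symbol, reaches 15 state pairs: (0, s0), (1, s2), (2, s1), (4, s1), (5, s3), (4, s3), (5, s2), (1, s3), (0, s2), (1, s1), (0, s3), (2, s3), (4, s2), (2, s2), (5, s1).
M1 accepts in {1, 2, 4} and M2 accepts in {s1, s2, s3}. The reachable pairs whose M1-component is accepting are (1, s2), (2, s1), (4, s1), (4, s3), (1, s3), (1, s1), (2, s3), (4, s2), (2, s2); in each of them the M2-component is accepting too, so the product for L(M1) \ L(M2) (M1-component accepting, M2-component rejecting) has no reachable accepting pair and the difference is empty.
Hence every string in L(M1) is also in L(M2).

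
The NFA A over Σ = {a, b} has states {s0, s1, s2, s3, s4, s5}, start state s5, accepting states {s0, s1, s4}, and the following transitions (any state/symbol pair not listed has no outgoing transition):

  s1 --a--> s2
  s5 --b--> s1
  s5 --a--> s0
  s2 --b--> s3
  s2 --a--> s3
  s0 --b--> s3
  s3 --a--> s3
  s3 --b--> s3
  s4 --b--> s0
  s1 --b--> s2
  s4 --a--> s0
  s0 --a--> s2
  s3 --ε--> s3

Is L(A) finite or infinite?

finite

The useful states (reachable from s5 and able to reach an accepting state) are {s0, s1, s5}.
Restricted to these states the transition graph has no cycle, so every accepting path has bounded length and L is finite.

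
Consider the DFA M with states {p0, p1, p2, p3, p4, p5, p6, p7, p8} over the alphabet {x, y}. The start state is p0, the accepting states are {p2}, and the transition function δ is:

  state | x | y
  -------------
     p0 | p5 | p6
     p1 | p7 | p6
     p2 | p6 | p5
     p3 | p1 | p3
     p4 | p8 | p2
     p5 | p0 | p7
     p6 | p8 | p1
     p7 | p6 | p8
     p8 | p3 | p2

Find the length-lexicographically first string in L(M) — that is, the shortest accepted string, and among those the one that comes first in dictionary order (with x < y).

A breadth-first search from p0 reaches an accepting state first via the path p0 → p6 → p8 → p2 on input yxy.
No string of length < 3 is accepted (BFS exhausts all shorter strings without reaching an accepting state), and yxy is the lexicographically least accepting string of length 3.

yxy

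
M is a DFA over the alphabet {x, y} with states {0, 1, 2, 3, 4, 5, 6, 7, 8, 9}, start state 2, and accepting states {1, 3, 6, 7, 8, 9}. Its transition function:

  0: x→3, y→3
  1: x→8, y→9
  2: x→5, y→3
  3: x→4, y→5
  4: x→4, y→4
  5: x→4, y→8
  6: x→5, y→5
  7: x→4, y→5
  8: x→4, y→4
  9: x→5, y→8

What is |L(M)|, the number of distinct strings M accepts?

The useful subgraph on states {2, 3, 5, 8} is acyclic, so L(M) is finite; the longest accepting path visits 4 useful states, giving maximum string length 3.
Counting accepting paths from 2 by length: 1 of length 1, 1 of length 2, 1 of length 3. Total 3.

3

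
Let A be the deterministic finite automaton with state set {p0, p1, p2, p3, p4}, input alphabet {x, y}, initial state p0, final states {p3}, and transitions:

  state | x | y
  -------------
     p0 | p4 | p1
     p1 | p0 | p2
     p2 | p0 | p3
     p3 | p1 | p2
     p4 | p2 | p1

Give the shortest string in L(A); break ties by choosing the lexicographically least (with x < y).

A breadth-first search from p0 reaches an accepting state first via the path p0 → p4 → p2 → p3 on input xxy.
No string of length < 3 is accepted (BFS exhausts all shorter strings without reaching an accepting state), and xxy is the lexicographically least accepting string of length 3.

xxy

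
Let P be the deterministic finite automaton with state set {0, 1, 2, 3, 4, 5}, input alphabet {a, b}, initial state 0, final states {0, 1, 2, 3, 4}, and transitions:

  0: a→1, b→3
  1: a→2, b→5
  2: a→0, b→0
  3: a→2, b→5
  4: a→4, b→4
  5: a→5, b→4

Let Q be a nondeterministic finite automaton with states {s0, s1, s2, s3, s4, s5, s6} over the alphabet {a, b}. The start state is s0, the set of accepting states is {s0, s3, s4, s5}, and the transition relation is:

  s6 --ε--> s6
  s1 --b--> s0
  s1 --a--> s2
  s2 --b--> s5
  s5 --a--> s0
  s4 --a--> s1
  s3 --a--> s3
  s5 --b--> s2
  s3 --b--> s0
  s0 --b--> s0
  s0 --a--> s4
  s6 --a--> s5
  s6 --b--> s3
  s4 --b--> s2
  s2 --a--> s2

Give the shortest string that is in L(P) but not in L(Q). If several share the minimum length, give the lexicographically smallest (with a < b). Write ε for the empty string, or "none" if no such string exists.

aa

The string aa is accepted by P but not by Q.
No shorter string lies in the difference, and aa is the lexicographically first length-2 string in L(P) \ L(Q).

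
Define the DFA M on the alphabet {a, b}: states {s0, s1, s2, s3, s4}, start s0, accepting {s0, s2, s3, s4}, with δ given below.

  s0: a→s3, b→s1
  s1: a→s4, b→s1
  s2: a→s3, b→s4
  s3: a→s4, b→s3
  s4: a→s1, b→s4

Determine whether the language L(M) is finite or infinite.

State s1 is reachable from the start and can reach an accepting state, and it lies on the cycle s1 → s1.
Traversing that cycle any number of times yields accepted strings of unbounded length, so the language is infinite.

infinite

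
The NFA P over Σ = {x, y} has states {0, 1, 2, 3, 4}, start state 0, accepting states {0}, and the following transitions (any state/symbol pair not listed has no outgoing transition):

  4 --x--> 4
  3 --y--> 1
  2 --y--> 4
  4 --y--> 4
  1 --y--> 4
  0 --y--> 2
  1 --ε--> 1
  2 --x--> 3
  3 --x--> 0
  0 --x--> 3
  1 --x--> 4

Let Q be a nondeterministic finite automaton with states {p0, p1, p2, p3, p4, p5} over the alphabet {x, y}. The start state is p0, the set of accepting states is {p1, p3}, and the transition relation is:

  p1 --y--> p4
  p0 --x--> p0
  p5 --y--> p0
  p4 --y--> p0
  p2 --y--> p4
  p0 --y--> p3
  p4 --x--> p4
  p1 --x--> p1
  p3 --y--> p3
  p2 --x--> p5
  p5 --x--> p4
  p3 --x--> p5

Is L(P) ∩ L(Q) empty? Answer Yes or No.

Exploring the product automaton P × Q from the start pair (0, p0), following both machines on each input symbol, reaches 13 state pairs: (0, p0), (3, p0), (2, p3), (1, p3), (3, p5), (4, p3), (4, p5), (0, p4), (1, p0), (4, p4), (4, p0), (3, p4), (2, p0).
P accepts in {0} and Q accepts in {p1, p3}; no reachable pair has both components accepting, so no string drives both machines to acceptance simultaneously and L(P) ∩ L(Q) = ∅.
So no string is accepted by both, and the intersection is empty.

Yes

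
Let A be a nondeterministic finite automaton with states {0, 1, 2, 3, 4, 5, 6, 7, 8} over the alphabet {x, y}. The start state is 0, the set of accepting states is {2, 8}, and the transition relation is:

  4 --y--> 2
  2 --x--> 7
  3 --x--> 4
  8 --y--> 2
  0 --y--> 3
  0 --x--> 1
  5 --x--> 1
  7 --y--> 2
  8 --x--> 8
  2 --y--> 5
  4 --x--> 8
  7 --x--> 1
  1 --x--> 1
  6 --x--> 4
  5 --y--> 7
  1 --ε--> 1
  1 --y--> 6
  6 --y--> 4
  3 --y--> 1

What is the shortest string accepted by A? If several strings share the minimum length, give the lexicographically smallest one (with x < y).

yxx

A breadth-first search from 0 reaches an accepting state first via the path 0 → 3 → 4 → 8 on input yxx.
No string of length < 3 is accepted (BFS exhausts all shorter strings without reaching an accepting state), and yxx is the lexicographically least accepting string of length 3.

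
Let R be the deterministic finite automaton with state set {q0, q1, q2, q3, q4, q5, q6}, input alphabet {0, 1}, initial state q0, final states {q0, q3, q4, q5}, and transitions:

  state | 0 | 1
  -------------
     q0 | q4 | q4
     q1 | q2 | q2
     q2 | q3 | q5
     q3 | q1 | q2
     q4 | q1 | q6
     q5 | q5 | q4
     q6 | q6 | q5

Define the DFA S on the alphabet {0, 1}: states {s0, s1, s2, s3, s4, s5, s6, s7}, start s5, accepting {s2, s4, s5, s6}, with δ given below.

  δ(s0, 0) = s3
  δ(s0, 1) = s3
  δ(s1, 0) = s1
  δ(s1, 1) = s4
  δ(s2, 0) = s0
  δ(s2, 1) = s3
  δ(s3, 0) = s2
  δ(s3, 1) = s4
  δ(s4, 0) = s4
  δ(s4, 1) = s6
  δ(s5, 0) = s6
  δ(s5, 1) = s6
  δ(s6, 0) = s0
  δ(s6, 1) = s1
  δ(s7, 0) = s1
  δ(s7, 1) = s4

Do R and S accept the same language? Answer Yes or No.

Exploring the product automaton R × S from the start pair (q0, s5), following both machines on each input symbol, reaches 7 state pairs: (q0, s5), (q4, s6), (q1, s0), (q6, s1), (q2, s3), (q5, s4), (q3, s2).
R accepts in {q0, q3, q4, q5} and S accepts in {s2, s4, s5, s6}. In every reachable pair the two components are either both accepting — (q0, s5), (q4, s6), (q5, s4), (q3, s2) — or both non-accepting, so no string is accepted by exactly one of the machines: L(R) \ L(S) and L(S) \ L(R) are both empty.
Hence every string is accepted by R iff it is accepted by S, and the two languages coincide.

Yes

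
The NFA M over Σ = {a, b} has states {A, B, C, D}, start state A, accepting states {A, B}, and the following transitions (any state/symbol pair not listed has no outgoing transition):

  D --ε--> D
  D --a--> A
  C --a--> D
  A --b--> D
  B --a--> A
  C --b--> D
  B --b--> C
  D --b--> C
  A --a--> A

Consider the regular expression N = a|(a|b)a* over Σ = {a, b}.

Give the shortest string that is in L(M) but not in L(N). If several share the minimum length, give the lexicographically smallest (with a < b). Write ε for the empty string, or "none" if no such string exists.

ε

The empty string ε is accepted by M but not by N.
Since ε is the unique shortest string, it is the required witness.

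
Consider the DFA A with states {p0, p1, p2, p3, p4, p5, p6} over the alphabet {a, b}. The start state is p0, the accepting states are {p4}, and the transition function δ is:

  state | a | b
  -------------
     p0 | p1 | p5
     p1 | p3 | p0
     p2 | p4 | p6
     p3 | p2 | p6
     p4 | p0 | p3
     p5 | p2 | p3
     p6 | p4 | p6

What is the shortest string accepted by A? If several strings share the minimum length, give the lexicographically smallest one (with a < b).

baa

A breadth-first search from p0 reaches an accepting state first via the path p0 → p5 → p2 → p4 on input baa.
No string of length < 3 is accepted (BFS exhausts all shorter strings without reaching an accepting state), and baa is the lexicographically least accepting string of length 3.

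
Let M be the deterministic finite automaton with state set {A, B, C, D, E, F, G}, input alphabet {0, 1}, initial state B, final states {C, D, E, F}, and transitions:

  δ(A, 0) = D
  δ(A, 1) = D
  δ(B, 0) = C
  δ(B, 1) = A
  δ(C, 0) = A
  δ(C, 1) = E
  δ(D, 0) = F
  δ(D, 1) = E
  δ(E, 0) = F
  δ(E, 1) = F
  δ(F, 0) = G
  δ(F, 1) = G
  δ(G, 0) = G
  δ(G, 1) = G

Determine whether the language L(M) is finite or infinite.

finite

The useful states (reachable from B and able to reach an accepting state) are {A, B, C, D, E, F}.
Restricted to these states the transition graph has no cycle, so every accepting path has bounded length and L is finite.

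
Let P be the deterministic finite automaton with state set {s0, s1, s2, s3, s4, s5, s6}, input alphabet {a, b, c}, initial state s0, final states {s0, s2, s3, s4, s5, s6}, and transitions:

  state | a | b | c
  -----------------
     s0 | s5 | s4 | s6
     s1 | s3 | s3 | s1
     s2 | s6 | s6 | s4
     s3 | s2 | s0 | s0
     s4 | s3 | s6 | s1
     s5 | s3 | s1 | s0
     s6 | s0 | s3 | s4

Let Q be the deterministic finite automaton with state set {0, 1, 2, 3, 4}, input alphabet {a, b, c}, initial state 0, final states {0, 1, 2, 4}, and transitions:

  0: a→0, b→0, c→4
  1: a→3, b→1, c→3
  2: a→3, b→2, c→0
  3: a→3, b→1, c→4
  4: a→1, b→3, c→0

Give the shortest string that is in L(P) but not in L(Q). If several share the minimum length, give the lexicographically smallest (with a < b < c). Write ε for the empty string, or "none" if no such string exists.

cb

The string cb is accepted by P but not by Q.
No shorter string lies in the difference, and cb is the lexicographically first length-2 string in L(P) \ L(Q).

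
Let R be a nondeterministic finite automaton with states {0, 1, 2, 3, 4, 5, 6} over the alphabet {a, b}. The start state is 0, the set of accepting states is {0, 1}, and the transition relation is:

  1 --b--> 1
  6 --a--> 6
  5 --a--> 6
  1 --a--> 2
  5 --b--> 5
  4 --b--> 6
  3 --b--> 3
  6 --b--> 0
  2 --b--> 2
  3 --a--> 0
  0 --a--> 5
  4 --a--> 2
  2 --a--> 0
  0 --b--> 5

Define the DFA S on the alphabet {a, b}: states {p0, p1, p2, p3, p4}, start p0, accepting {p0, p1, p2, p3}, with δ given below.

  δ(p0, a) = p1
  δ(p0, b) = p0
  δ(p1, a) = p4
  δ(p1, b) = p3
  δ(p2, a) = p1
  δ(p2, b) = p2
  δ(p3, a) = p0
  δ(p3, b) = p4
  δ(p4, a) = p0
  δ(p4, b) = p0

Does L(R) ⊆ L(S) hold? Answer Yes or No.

Exploring the product automaton R × S from the start pair (0, p0), following both machines on each input symbol, reaches 9 state pairs: (0, p0), (5, p1), (5, p0), (6, p4), (5, p3), (6, p1), (6, p0), (5, p4), (0, p3).
R accepts in {0, 1} and S accepts in {p0, p1, p2, p3}. The reachable pairs whose R-component is accepting are (0, p0), (0, p3); in each of them the S-component is accepting too, so the product for L(R) \ L(S) (R-component accepting, S-component rejecting) has no reachable accepting pair and the difference is empty.
Hence every string in L(R) is also in L(S).

Yes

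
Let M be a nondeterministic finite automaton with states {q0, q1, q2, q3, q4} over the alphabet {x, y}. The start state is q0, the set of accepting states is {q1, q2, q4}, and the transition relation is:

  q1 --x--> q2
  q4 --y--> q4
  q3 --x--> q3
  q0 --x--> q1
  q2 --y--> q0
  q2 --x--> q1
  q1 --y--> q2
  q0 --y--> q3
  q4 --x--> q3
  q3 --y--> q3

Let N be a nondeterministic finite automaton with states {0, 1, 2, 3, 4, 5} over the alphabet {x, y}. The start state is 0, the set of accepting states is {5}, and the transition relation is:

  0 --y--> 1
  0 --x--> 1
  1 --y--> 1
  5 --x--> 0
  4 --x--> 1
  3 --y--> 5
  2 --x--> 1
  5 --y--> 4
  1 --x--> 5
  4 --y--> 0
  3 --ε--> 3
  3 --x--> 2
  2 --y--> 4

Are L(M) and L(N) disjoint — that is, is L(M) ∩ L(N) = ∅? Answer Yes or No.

The string xx is accepted by both M and N.
Hence L(M) ∩ L(N) ≠ ∅.

No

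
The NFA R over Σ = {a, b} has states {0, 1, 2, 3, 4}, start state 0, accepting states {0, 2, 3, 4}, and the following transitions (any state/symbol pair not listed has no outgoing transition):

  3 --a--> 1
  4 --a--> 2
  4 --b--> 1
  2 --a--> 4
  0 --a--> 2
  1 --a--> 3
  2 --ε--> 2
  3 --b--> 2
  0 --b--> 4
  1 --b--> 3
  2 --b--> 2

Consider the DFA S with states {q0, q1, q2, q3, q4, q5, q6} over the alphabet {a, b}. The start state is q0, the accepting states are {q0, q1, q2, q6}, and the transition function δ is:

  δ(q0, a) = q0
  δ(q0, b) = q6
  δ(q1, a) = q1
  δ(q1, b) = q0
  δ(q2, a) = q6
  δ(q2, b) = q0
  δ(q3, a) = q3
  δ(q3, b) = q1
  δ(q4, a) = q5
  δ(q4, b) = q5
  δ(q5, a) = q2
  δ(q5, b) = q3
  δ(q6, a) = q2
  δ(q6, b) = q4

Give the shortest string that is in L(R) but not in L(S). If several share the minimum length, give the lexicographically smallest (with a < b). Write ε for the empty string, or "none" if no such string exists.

The string abb is accepted by R but not by S.
No shorter string lies in the difference, and abb is the lexicographically first length-3 string in L(R) \ L(S).

abb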